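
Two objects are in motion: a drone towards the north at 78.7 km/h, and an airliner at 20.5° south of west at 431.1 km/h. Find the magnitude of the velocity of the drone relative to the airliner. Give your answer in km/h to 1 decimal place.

Taking east as x and north as y: drone velocity = (0.000, 78.700) km/h; airliner velocity = (-403.799, -150.974) km/h.
Velocity of drone relative to airliner = (0.000, 78.700) − (-403.799, -150.974) = (403.799, 229.674) km/h.
Magnitude = |(403.799, 229.674)| = 464.547 km/h.

464.5 km/h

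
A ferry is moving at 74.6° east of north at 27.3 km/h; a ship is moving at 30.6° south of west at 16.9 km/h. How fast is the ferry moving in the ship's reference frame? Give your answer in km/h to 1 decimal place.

43.8 km/h

Taking east as x and north as y: ferry velocity = (26.320, 7.250) km/h; ship velocity = (-14.547, -8.603) km/h.
Velocity of ferry relative to ship = (26.320, 7.250) − (-14.547, -8.603) = (40.866, 15.852) km/h.
Magnitude = |(40.866, 15.852)| = 43.833 km/h.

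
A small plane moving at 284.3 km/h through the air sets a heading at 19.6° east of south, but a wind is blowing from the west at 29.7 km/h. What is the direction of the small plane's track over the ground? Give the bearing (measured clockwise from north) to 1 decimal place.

Taking east as x and north as y: velocity relative to the air = (95.369, -267.827) km/h; the air relative to ground = (29.700, 0.000) km/h.
Velocity relative to ground = (95.369, -267.827) + (29.700, 0.000) = (125.069, -267.827) km/h.
Bearing = atan2(125.07, -267.83) = 154.97° clockwise from north.

155.0°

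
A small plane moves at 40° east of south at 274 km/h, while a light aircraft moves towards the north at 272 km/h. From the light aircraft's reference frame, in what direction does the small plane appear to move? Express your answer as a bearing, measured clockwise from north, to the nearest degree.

160°

Taking east as x and north as y: small plane velocity = (176.124, -209.896) km/h; light aircraft velocity = (0.000, 272.000) km/h.
Velocity of small plane relative to light aircraft = (176.124, -209.896) − (0.000, 272.000) = (176.124, -481.896) km/h.
Bearing = atan2(176.12, -481.90) = 159.92° clockwise from north.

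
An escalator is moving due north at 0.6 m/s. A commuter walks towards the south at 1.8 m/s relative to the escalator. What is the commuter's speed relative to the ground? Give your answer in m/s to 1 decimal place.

Taking east as x and north as y: escalator velocity = (0.000, 0.600) m/s; commuter velocity relative to escalator = (0.000, -1.800) m/s.
Velocity relative to ground = (0.000, 0.600) + (0.000, -1.800) = (0.000, -1.200) m/s.
Speed = |(0.000, -1.200)| = 1.200 m/s.

1.2 m/s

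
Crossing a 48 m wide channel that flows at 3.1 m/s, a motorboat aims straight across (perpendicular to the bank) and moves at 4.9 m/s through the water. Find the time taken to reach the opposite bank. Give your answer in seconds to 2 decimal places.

9.80 s

The component of the motorboat's velocity perpendicular to the bank is 4.9 m/s.
Only the cross-stream component determines the crossing time; the current contributes nothing perpendicular to the bank.
Time = 48 / 4.900 = 9.796 s.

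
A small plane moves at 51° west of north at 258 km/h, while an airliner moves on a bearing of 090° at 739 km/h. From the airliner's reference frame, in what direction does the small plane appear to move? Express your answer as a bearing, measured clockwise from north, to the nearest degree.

280°

Taking east as x and north as y: small plane velocity = (-200.504, 162.365) km/h; airliner velocity = (739.000, 0.000) km/h.
Velocity of small plane relative to airliner = (-200.504, 162.365) − (739.000, 0.000) = (-939.504, 162.365) km/h.
Bearing = atan2(-939.50, 162.36) = 279.80° clockwise from north.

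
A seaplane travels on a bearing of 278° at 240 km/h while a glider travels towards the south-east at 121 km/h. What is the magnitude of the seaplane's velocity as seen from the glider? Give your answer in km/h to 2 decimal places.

344.42 km/h

Taking east as x and north as y: seaplane velocity = (-237.664, 33.402) km/h; glider velocity = (85.560, -85.560) km/h.
Velocity of seaplane relative to glider = (-237.664, 33.402) − (85.560, -85.560) = (-323.224, 118.961) km/h.
Magnitude = |(-323.224, 118.961)| = 344.421 km/h.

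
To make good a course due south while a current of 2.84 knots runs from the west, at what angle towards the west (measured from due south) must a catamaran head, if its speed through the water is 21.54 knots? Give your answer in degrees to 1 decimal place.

The current pushes perpendicular to the desired track; the heading must have a component into the current equal to 2.84 knots: 21.54 sin θ = 2.84.
sin θ = 0.1318, so θ = 7.576°.

7.6°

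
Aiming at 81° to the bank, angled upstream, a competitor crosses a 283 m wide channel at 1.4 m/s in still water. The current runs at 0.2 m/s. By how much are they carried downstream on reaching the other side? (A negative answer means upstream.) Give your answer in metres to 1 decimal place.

-3.9 m

Perpendicular speed = 1.383 m/s; crossing time = 283 / 1.383 = 204.663 s.
Net downstream speed = -0.019 m/s.
Drift = -0.019 × 204.663 = -3.890 m (upstream).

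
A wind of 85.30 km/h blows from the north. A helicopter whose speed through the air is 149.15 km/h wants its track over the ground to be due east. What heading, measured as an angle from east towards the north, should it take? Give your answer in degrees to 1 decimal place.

The wind pushes perpendicular to the desired track; the heading must have a component into the wind equal to 85.30 km/h: 149.15 sin θ = 85.30.
sin θ = 0.5719, so θ = 34.883°.

34.9°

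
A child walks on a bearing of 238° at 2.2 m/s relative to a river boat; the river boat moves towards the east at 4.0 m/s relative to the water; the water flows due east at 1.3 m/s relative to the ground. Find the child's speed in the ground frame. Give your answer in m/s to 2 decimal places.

In east/north components (m/s): child relative to river boat = (-1.866, -1.166); river boat relative to water = (4.000, 0.000); water relative to ground = (1.300, 0.000).
Sum = (3.434, -1.166) m/s.
Speed = |(3.434, -1.166)| = 3.627 m/s.

3.63 m/s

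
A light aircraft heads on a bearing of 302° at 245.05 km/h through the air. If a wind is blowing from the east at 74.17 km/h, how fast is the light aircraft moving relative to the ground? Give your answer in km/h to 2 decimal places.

310.45 km/h

Taking east as x and north as y: velocity relative to the air = (-207.814, 129.857) km/h; the air relative to ground = (-74.170, 0.000) km/h.
Velocity relative to ground = (-207.814, 129.857) + (-74.170, 0.000) = (-281.984, 129.857) km/h.
Speed = |(-281.984, 129.857)| = 310.448 km/h.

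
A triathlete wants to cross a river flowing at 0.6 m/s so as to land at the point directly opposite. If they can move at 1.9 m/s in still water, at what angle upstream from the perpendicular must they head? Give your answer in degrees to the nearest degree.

18°

To cancel the current, the upstream component of the triathlete's velocity must equal the flow: 1.9 sin θ = 0.6.
sin θ = 0.6 / 1.9 = 0.3158.
θ = arcsin(0.3158) = 18.408°.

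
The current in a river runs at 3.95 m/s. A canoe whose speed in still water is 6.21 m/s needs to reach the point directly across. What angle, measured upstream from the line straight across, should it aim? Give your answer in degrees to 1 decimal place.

39.5°

To cancel the current, the upstream component of the canoe's velocity must equal the flow: 6.21 sin θ = 3.95.
sin θ = 3.95 / 6.21 = 0.6361.
θ = arcsin(0.6361) = 39.499°.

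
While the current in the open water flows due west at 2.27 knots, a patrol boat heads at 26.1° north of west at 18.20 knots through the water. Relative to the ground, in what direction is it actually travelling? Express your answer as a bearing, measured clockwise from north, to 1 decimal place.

293.3°

Taking east as x and north as y: velocity relative to the water = (-16.344, 8.007) knots; the water relative to ground = (-2.270, 0.000) knots.
Velocity relative to ground = (-16.344, 8.007) + (-2.270, 0.000) = (-18.614, 8.007) knots.
Bearing = atan2(-18.61, 8.01) = 293.28° clockwise from north.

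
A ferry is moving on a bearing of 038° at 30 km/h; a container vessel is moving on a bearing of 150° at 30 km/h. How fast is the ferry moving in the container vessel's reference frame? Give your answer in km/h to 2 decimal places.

49.74 km/h

Taking east as x and north as y: ferry velocity = (18.470, 23.640) km/h; container vessel velocity = (15.000, -25.981) km/h.
Velocity of ferry relative to container vessel = (18.470, 23.640) − (15.000, -25.981) = (3.470, 49.621) km/h.
Magnitude = |(3.470, 49.621)| = 49.742 km/h.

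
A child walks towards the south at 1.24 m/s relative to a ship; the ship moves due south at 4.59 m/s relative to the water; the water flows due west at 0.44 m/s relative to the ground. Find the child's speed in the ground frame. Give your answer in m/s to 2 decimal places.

In east/north components (m/s): child relative to ship = (0.000, -1.240); ship relative to water = (0.000, -4.590); water relative to ground = (-0.440, 0.000).
Sum = (-0.440, -5.830) m/s.
Speed = |(-0.440, -5.830)| = 5.847 m/s.

5.85 m/s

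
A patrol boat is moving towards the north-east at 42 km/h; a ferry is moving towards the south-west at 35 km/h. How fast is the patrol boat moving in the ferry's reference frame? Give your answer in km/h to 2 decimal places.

77.00 km/h

Taking east as x and north as y: patrol boat velocity = (29.698, 29.698) km/h; ferry velocity = (-24.749, -24.749) km/h.
Velocity of patrol boat relative to ferry = (29.698, 29.698) − (-24.749, -24.749) = (54.447, 54.447) km/h.
Magnitude = |(54.447, 54.447)| = 77.000 km/h.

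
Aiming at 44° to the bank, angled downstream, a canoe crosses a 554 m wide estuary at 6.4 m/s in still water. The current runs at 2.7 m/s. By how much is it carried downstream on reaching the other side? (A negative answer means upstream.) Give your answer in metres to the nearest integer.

Perpendicular speed = 4.446 m/s; crossing time = 554 / 4.446 = 124.612 s.
Net downstream speed = 7.304 m/s.
Drift = 7.304 × 124.612 = 910.135 m (downstream).

910 m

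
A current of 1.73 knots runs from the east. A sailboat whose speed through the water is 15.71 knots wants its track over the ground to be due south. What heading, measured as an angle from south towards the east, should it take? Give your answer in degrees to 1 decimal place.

The current pushes perpendicular to the desired track; the heading must have a component into the current equal to 1.73 knots: 15.71 sin θ = 1.73.
sin θ = 0.1101, so θ = 6.322°.

6.3°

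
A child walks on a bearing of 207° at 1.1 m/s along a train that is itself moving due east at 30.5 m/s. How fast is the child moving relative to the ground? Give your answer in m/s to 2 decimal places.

30.02 m/s

Taking east as x and north as y: train velocity = (30.500, 0.000) m/s; child velocity relative to train = (-0.499, -0.980) m/s.
Velocity relative to ground = (30.500, 0.000) + (-0.499, -0.980) = (30.001, -0.980) m/s.
Speed = |(30.001, -0.980)| = 30.017 m/s.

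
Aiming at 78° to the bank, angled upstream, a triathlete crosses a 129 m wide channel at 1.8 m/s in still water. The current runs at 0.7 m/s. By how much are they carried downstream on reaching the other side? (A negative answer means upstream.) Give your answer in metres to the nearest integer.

Perpendicular speed = 1.761 m/s; crossing time = 129 / 1.761 = 73.268 s.
Net downstream speed = 0.326 m/s.
Drift = 0.326 × 73.268 = 23.868 m (downstream).

24 m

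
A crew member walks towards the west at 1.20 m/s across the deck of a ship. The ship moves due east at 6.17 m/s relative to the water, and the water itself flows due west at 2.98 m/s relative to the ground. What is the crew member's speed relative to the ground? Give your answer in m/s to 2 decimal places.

In east/north components (m/s): crew member relative to ship = (-1.200, 0.000); ship relative to water = (6.170, 0.000); water relative to ground = (-2.980, 0.000).
Sum = (1.990, 0.000) m/s.
Speed = |(1.990, 0.000)| = 1.990 m/s.

1.99 m/s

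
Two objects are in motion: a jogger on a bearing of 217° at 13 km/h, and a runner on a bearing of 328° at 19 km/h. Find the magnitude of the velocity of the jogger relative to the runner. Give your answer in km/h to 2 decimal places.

Taking east as x and north as y: jogger velocity = (-7.824, -10.382) km/h; runner velocity = (-10.068, 16.113) km/h.
Velocity of jogger relative to runner = (-7.824, -10.382) − (-10.068, 16.113) = (2.245, -26.495) km/h.
Magnitude = |(2.245, -26.495)| = 26.590 km/h.

26.59 km/h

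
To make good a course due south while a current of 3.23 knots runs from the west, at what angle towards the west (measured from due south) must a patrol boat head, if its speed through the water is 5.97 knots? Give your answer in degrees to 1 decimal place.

The current pushes perpendicular to the desired track; the heading must have a component into the current equal to 3.23 knots: 5.97 sin θ = 3.23.
sin θ = 0.5410, so θ = 32.754°.

32.8°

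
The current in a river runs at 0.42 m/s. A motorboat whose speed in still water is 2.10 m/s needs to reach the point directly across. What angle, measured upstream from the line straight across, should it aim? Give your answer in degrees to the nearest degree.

12°

To cancel the current, the upstream component of the motorboat's velocity must equal the flow: 2.10 sin θ = 0.42.
sin θ = 0.42 / 2.10 = 0.2000.
θ = arcsin(0.2000) = 11.537°.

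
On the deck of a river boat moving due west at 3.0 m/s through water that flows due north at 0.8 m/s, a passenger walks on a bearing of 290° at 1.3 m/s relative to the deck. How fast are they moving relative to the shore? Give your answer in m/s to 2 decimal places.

4.40 m/s

In east/north components (m/s): passenger relative to river boat = (-1.222, 0.445); river boat relative to water = (-3.000, 0.000); water relative to ground = (0.000, 0.800).
Sum = (-4.222, 1.245) m/s.
Speed = |(-4.222, 1.245)| = 4.401 m/s.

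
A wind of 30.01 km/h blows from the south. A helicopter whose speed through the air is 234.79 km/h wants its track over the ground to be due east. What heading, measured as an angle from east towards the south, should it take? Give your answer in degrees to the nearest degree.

7°

The wind pushes perpendicular to the desired track; the heading must have a component into the wind equal to 30.01 km/h: 234.79 sin θ = 30.01.
sin θ = 0.1278, so θ = 7.343°.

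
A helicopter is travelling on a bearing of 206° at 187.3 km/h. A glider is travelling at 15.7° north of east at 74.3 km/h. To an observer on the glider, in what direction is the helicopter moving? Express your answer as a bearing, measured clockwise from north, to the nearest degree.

219°

Taking east as x and north as y: helicopter velocity = (-82.107, -168.344) km/h; glider velocity = (71.528, 20.106) km/h.
Velocity of helicopter relative to glider = (-82.107, -168.344) − (71.528, 20.106) = (-153.635, -188.450) km/h.
Bearing = atan2(-153.63, -188.45) = 219.19° clockwise from north.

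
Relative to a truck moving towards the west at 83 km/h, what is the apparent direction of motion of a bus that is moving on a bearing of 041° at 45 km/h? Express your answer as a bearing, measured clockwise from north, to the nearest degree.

073°

Taking east as x and north as y: bus velocity = (29.523, 33.962) km/h; truck velocity = (-83.000, 0.000) km/h.
Velocity of bus relative to truck = (29.523, 33.962) − (-83.000, 0.000) = (112.523, 33.962) km/h.
Bearing = atan2(112.52, 33.96) = 73.20° clockwise from north.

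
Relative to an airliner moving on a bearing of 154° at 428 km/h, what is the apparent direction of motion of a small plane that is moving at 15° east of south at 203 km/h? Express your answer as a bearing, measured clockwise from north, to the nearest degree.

324°

Taking east as x and north as y: small plane velocity = (52.540, -196.083) km/h; airliner velocity = (187.623, -384.684) km/h.
Velocity of small plane relative to airliner = (52.540, -196.083) − (187.623, -384.684) = (-135.083, 188.601) km/h.
Bearing = atan2(-135.08, 188.60) = 324.39° clockwise from north.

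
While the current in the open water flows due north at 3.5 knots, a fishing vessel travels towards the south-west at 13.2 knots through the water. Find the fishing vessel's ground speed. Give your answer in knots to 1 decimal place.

Taking east as x and north as y: velocity relative to the water = (-9.334, -9.334) knots; the water relative to ground = (0.000, 3.500) knots.
Velocity relative to ground = (-9.334, -9.334) + (0.000, 3.500) = (-9.334, -5.834) knots.
Speed = |(-9.334, -5.834)| = 11.007 knots.

11.0 knots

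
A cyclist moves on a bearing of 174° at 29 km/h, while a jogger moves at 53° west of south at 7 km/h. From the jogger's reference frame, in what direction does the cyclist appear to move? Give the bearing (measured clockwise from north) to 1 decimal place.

Taking east as x and north as y: cyclist velocity = (3.031, -28.841) km/h; jogger velocity = (-5.590, -4.213) km/h.
Velocity of cyclist relative to jogger = (3.031, -28.841) − (-5.590, -4.213) = (8.622, -24.628) km/h.
Bearing = atan2(8.62, -24.63) = 160.71° clockwise from north.

160.7°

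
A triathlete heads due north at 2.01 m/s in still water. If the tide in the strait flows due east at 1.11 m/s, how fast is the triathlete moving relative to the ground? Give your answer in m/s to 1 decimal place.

2.3 m/s

Taking east as x and north as y: velocity relative to the water = (0.000, 2.010) m/s; the water relative to ground = (1.110, 0.000) m/s.
Velocity relative to ground = (0.000, 2.010) + (1.110, 0.000) = (1.110, 2.010) m/s.
Speed = |(1.110, 2.010)| = 2.296 m/s.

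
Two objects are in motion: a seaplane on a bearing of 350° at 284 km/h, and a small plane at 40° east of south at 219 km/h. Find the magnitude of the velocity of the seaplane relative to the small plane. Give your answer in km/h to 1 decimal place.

486.2 km/h

Taking east as x and north as y: seaplane velocity = (-49.316, 279.685) km/h; small plane velocity = (140.770, -167.764) km/h.
Velocity of seaplane relative to small plane = (-49.316, 279.685) − (140.770, -167.764) = (-190.087, 447.449) km/h.
Magnitude = |(-190.087, 447.449)| = 486.152 km/h.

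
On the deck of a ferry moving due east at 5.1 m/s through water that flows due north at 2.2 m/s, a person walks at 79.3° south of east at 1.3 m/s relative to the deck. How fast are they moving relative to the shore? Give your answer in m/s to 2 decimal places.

5.42 m/s

In east/north components (m/s): person relative to ferry = (0.241, -1.277); ferry relative to water = (5.100, 0.000); water relative to ground = (0.000, 2.200).
Sum = (5.341, 0.923) m/s.
Speed = |(5.341, 0.923)| = 5.420 m/s.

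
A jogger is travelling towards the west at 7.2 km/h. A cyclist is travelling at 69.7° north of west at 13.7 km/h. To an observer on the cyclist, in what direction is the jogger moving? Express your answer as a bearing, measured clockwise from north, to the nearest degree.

Taking east as x and north as y: jogger velocity = (-7.200, 0.000) km/h; cyclist velocity = (-4.753, 12.849) km/h.
Velocity of jogger relative to cyclist = (-7.200, 0.000) − (-4.753, 12.849) = (-2.447, -12.849) km/h.
Bearing = atan2(-2.45, -12.85) = 190.78° clockwise from north.

191°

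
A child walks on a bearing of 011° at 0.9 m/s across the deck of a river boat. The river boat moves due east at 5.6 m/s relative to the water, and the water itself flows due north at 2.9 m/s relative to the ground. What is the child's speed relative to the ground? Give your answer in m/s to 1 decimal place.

In east/north components (m/s): child relative to river boat = (0.172, 0.883); river boat relative to water = (5.600, 0.000); water relative to ground = (0.000, 2.900).
Sum = (5.772, 3.783) m/s.
Speed = |(5.772, 3.783)| = 6.901 m/s.

6.9 m/s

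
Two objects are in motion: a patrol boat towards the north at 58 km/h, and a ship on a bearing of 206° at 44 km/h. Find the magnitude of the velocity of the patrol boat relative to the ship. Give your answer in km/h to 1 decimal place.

Taking east as x and north as y: patrol boat velocity = (0.000, 58.000) km/h; ship velocity = (-19.288, -39.547) km/h.
Velocity of patrol boat relative to ship = (0.000, 58.000) − (-19.288, -39.547) = (19.288, 97.547) km/h.
Magnitude = |(19.288, 97.547)| = 99.436 km/h.

99.4 km/h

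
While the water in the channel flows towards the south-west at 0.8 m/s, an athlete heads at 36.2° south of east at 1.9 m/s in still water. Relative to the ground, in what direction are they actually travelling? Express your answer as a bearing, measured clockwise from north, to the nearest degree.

150°

Taking east as x and north as y: velocity relative to the water = (1.533, -1.122) m/s; the water relative to ground = (-0.566, -0.566) m/s.
Velocity relative to ground = (1.533, -1.122) + (-0.566, -0.566) = (0.968, -1.688) m/s.
Bearing = atan2(0.97, -1.69) = 150.18° clockwise from north.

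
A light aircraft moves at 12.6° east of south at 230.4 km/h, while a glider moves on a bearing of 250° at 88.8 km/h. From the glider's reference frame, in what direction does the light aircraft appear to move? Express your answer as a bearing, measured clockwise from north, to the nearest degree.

145°

Taking east as x and north as y: light aircraft velocity = (50.260, -224.851) km/h; glider velocity = (-83.445, -30.371) km/h.
Velocity of light aircraft relative to glider = (50.260, -224.851) − (-83.445, -30.371) = (133.705, -194.480) km/h.
Bearing = atan2(133.70, -194.48) = 145.49° clockwise from north.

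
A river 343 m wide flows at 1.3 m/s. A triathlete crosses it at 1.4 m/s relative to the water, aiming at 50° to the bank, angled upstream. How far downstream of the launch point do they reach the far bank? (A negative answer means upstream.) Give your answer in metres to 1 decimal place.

Perpendicular speed = 1.072 m/s; crossing time = 343 / 1.072 = 319.825 s.
Net downstream speed = 0.400 m/s.
Drift = 0.400 × 319.825 = 127.961 m (downstream).

128.0 m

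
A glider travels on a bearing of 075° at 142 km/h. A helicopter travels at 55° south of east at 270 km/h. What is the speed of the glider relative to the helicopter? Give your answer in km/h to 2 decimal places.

258.53 km/h

Taking east as x and north as y: glider velocity = (137.161, 36.752) km/h; helicopter velocity = (154.866, -221.171) km/h.
Velocity of glider relative to helicopter = (137.161, 36.752) − (154.866, -221.171) = (-17.704, 257.923) km/h.
Magnitude = |(-17.704, 257.923)| = 258.530 km/h.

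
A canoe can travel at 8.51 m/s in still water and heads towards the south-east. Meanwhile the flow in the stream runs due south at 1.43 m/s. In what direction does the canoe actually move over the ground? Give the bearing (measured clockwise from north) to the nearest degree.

Taking east as x and north as y: velocity relative to the water = (6.017, -6.017) m/s; the water relative to ground = (0.000, -1.430) m/s.
Velocity relative to ground = (6.017, -6.017) + (0.000, -1.430) = (6.017, -7.447) m/s.
Bearing = atan2(6.02, -7.45) = 141.06° clockwise from north.

141°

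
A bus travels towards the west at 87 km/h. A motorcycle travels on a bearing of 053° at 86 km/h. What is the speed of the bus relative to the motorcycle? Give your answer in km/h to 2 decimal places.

164.06 km/h

Taking east as x and north as y: bus velocity = (-87.000, 0.000) km/h; motorcycle velocity = (68.683, 51.756) km/h.
Velocity of bus relative to motorcycle = (-87.000, 0.000) − (68.683, 51.756) = (-155.683, -51.756) km/h.
Magnitude = |(-155.683, -51.756)| = 164.060 km/h.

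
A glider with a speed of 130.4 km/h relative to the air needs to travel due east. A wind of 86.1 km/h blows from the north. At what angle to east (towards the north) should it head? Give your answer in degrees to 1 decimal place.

The wind pushes perpendicular to the desired track; the heading must have a component into the wind equal to 86.1 km/h: 130.4 sin θ = 86.1.
sin θ = 0.6603, so θ = 41.321°.

41.3°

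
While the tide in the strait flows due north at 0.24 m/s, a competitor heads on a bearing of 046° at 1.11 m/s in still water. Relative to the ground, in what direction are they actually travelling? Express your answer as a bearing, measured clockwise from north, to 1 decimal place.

038.3°

Taking east as x and north as y: velocity relative to the water = (0.798, 0.771) m/s; the water relative to ground = (0.000, 0.240) m/s.
Velocity relative to ground = (0.798, 0.771) + (0.000, 0.240) = (0.798, 1.011) m/s.
Bearing = atan2(0.80, 1.01) = 38.30° clockwise from north.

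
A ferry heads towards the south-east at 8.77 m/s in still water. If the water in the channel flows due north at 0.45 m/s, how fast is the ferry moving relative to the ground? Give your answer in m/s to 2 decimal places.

Taking east as x and north as y: velocity relative to the water = (6.201, -6.201) m/s; the water relative to ground = (0.000, 0.450) m/s.
Velocity relative to ground = (6.201, -6.201) + (0.000, 0.450) = (6.201, -5.751) m/s.
Speed = |(6.201, -5.751)| = 8.458 m/s.

8.46 m/s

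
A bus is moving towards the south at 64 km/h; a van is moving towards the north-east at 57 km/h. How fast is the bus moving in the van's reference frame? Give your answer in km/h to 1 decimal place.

111.8 km/h

Taking east as x and north as y: bus velocity = (0.000, -64.000) km/h; van velocity = (40.305, 40.305) km/h.
Velocity of bus relative to van = (0.000, -64.000) − (40.305, 40.305) = (-40.305, -104.305) km/h.
Magnitude = |(-40.305, -104.305)| = 111.822 km/h.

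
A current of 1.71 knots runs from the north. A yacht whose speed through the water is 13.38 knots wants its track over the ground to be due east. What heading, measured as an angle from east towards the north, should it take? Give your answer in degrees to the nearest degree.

The current pushes perpendicular to the desired track; the heading must have a component into the current equal to 1.71 knots: 13.38 sin θ = 1.71.
sin θ = 0.1278, so θ = 7.343°.

7°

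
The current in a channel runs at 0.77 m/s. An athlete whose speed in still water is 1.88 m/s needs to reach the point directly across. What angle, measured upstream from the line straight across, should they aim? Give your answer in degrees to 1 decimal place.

24.2°

To cancel the current, the upstream component of the athlete's velocity must equal the flow: 1.88 sin θ = 0.77.
sin θ = 0.77 / 1.88 = 0.4096.
θ = arcsin(0.4096) = 24.178°.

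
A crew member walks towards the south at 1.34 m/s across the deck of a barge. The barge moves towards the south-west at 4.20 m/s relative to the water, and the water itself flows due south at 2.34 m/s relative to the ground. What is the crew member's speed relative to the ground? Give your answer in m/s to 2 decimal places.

7.28 m/s

In east/north components (m/s): crew member relative to barge = (0.000, -1.340); barge relative to water = (-2.970, -2.970); water relative to ground = (0.000, -2.340).
Sum = (-2.970, -6.650) m/s.
Speed = |(-2.970, -6.650)| = 7.283 m/s.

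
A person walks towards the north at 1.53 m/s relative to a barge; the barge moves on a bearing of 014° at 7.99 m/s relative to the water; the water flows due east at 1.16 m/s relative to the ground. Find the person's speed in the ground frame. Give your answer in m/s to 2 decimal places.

In east/north components (m/s): person relative to barge = (0.000, 1.530); barge relative to water = (1.933, 7.753); water relative to ground = (1.160, 0.000).
Sum = (3.093, 9.283) m/s.
Speed = |(3.093, 9.283)| = 9.784 m/s.

9.78 m/s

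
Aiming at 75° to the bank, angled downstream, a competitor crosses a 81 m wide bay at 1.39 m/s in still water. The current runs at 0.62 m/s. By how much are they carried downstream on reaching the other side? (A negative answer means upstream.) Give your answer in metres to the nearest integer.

Perpendicular speed = 1.343 m/s; crossing time = 81 / 1.343 = 60.329 s.
Net downstream speed = 0.980 m/s.
Drift = 0.980 × 60.329 = 59.108 m (downstream).

59 m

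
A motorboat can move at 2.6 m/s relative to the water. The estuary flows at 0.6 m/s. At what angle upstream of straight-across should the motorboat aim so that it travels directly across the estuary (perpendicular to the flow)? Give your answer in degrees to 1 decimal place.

13.3°

To cancel the current, the upstream component of the motorboat's velocity must equal the flow: 2.6 sin θ = 0.6.
sin θ = 0.6 / 2.6 = 0.2308.
θ = arcsin(0.2308) = 13.342°.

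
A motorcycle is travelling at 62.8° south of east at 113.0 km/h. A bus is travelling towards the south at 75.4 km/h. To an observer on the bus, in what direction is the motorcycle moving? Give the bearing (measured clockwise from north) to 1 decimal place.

Taking east as x and north as y: motorcycle velocity = (51.652, -100.504) km/h; bus velocity = (0.000, -75.400) km/h.
Velocity of motorcycle relative to bus = (51.652, -100.504) − (0.000, -75.400) = (51.652, -25.104) km/h.
Bearing = atan2(51.65, -25.10) = 115.92° clockwise from north.

115.9°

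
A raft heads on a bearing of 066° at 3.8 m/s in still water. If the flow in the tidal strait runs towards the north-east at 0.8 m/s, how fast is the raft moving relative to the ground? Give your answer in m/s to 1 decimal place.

4.6 m/s

Taking east as x and north as y: velocity relative to the water = (3.471, 1.546) m/s; the water relative to ground = (0.566, 0.566) m/s.
Velocity relative to ground = (3.471, 1.546) + (0.566, 0.566) = (4.037, 2.111) m/s.
Speed = |(4.037, 2.111)| = 4.556 m/s.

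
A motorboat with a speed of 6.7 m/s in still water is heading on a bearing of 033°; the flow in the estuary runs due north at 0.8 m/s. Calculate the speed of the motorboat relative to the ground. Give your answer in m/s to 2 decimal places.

7.38 m/s

Taking east as x and north as y: velocity relative to the water = (3.649, 5.619) m/s; the water relative to ground = (0.000, 0.800) m/s.
Velocity relative to ground = (3.649, 5.619) + (0.000, 0.800) = (3.649, 6.419) m/s.
Speed = |(3.649, 6.419)| = 7.384 m/s.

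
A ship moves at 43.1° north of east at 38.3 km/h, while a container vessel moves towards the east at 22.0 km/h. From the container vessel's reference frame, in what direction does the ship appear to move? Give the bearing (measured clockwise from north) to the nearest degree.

013°

Taking east as x and north as y: ship velocity = (27.965, 26.169) km/h; container vessel velocity = (22.000, 0.000) km/h.
Velocity of ship relative to container vessel = (27.965, 26.169) − (22.000, 0.000) = (5.965, 26.169) km/h.
Bearing = atan2(5.97, 26.17) = 12.84° clockwise from north.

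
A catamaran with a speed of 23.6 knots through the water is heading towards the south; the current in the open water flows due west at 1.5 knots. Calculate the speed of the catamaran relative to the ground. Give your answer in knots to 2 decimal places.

Taking east as x and north as y: velocity relative to the water = (0.000, -23.600) knots; the water relative to ground = (-1.500, 0.000) knots.
Velocity relative to ground = (0.000, -23.600) + (-1.500, 0.000) = (-1.500, -23.600) knots.
Speed = |(-1.500, -23.600)| = 23.648 knots.

23.65 knots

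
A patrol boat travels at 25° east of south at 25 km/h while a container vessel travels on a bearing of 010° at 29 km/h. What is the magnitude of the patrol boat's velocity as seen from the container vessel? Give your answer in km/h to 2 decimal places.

51.51 km/h

Taking east as x and north as y: patrol boat velocity = (10.565, -22.658) km/h; container vessel velocity = (5.036, 28.559) km/h.
Velocity of patrol boat relative to container vessel = (10.565, -22.658) − (5.036, 28.559) = (5.530, -51.217) km/h.
Magnitude = |(5.530, -51.217)| = 51.515 km/h.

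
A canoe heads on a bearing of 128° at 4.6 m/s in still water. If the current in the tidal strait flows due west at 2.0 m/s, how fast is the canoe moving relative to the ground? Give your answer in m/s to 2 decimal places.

3.27 m/s

Taking east as x and north as y: velocity relative to the water = (3.625, -2.832) m/s; the water relative to ground = (-2.000, 0.000) m/s.
Velocity relative to ground = (3.625, -2.832) + (-2.000, 0.000) = (1.625, -2.832) m/s.
Speed = |(1.625, -2.832)| = 3.265 m/s.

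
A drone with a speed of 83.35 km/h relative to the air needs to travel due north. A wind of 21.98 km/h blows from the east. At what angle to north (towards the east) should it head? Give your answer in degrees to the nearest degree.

The wind pushes perpendicular to the desired track; the heading must have a component into the wind equal to 21.98 km/h: 83.35 sin θ = 21.98.
sin θ = 0.2637, so θ = 15.290°.

15°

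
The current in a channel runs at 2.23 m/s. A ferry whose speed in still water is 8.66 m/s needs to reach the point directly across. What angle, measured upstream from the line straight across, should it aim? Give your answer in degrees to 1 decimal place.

To cancel the current, the upstream component of the ferry's velocity must equal the flow: 8.66 sin θ = 2.23.
sin θ = 2.23 / 8.66 = 0.2575.
θ = arcsin(0.2575) = 14.922°.

14.9°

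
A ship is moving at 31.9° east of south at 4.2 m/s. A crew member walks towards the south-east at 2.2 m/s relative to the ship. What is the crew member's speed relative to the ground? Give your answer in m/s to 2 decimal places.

6.36 m/s

Taking east as x and north as y: ship velocity = (2.219, -3.566) m/s; crew member velocity relative to ship = (1.556, -1.556) m/s.
Velocity relative to ground = (2.219, -3.566) + (1.556, -1.556) = (3.775, -5.121) m/s.
Speed = |(3.775, -5.121)| = 6.362 m/s.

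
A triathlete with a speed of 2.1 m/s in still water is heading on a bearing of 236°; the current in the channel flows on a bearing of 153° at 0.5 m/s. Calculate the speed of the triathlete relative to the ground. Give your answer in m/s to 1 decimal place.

Taking east as x and north as y: velocity relative to the water = (-1.741, -1.174) m/s; the water relative to ground = (0.227, -0.446) m/s.
Velocity relative to ground = (-1.741, -1.174) + (0.227, -0.446) = (-1.514, -1.620) m/s.
Speed = |(-1.514, -1.620)| = 2.217 m/s.

2.2 m/s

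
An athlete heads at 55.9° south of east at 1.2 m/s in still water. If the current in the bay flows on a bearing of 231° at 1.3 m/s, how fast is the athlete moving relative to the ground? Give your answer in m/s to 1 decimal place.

Taking east as x and north as y: velocity relative to the water = (0.673, -0.994) m/s; the water relative to ground = (-1.010, -0.818) m/s.
Velocity relative to ground = (0.673, -0.994) + (-1.010, -0.818) = (-0.338, -1.812) m/s.
Speed = |(-0.338, -1.812)| = 1.843 m/s.

1.8 m/s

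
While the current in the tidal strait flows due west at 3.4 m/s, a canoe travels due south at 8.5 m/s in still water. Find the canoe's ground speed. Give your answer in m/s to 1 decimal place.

Taking east as x and north as y: velocity relative to the water = (0.000, -8.500) m/s; the water relative to ground = (-3.400, 0.000) m/s.
Velocity relative to ground = (0.000, -8.500) + (-3.400, 0.000) = (-3.400, -8.500) m/s.
Speed = |(-3.400, -8.500)| = 9.155 m/s.

9.2 m/s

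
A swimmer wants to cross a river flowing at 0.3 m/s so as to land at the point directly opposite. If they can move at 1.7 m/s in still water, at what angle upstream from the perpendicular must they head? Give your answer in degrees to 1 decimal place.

To cancel the current, the upstream component of the swimmer's velocity must equal the flow: 1.7 sin θ = 0.3.
sin θ = 0.3 / 1.7 = 0.1765.
θ = arcsin(0.1765) = 10.164°.

10.2°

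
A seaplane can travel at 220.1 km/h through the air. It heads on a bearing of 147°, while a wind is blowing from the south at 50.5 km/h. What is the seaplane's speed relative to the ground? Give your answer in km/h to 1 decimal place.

Taking east as x and north as y: velocity relative to the air = (119.875, -184.591) km/h; the air relative to ground = (0.000, 50.500) km/h.
Velocity relative to ground = (119.875, -184.591) + (0.000, 50.500) = (119.875, -134.091) km/h.
Speed = |(119.875, -134.091)| = 179.863 km/h.

179.9 km/h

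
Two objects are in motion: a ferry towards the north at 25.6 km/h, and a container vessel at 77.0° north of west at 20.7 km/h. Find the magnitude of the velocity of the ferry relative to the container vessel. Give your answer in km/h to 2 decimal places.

7.15 km/h

Taking east as x and north as y: ferry velocity = (0.000, 25.600) km/h; container vessel velocity = (-4.656, 20.169) km/h.
Velocity of ferry relative to container vessel = (0.000, 25.600) − (-4.656, 20.169) = (4.656, 5.431) km/h.
Magnitude = |(4.656, 5.431)| = 7.154 km/h.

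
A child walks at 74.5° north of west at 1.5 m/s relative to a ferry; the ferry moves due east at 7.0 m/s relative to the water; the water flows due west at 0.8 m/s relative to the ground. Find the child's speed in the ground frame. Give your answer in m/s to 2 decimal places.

5.98 m/s

In east/north components (m/s): child relative to ferry = (-0.401, 1.445); ferry relative to water = (7.000, 0.000); water relative to ground = (-0.800, 0.000).
Sum = (5.799, 1.445) m/s.
Speed = |(5.799, 1.445)| = 5.977 m/s.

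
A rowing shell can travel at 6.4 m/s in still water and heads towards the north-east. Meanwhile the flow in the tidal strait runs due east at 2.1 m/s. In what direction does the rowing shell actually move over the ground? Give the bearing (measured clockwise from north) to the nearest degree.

056°

Taking east as x and north as y: velocity relative to the water = (4.525, 4.525) m/s; the water relative to ground = (2.100, 0.000) m/s.
Velocity relative to ground = (4.525, 4.525) + (2.100, 0.000) = (6.625, 4.525) m/s.
Bearing = atan2(6.63, 4.53) = 55.67° clockwise from north.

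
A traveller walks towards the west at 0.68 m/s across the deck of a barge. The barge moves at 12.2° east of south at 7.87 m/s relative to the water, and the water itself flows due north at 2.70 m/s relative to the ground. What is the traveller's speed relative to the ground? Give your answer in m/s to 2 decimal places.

In east/north components (m/s): traveller relative to barge = (-0.680, 0.000); barge relative to water = (1.663, -7.692); water relative to ground = (0.000, 2.700).
Sum = (0.983, -4.992) m/s.
Speed = |(0.983, -4.992)| = 5.088 m/s.

5.09 m/s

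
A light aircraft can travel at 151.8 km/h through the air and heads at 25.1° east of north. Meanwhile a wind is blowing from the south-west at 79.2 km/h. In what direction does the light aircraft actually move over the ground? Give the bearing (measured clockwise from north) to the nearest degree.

Taking east as x and north as y: velocity relative to the air = (64.393, 137.465) km/h; the air relative to ground = (56.003, 56.003) km/h.
Velocity relative to ground = (64.393, 137.465) + (56.003, 56.003) = (120.396, 193.468) km/h.
Bearing = atan2(120.40, 193.47) = 31.89° clockwise from north.

032°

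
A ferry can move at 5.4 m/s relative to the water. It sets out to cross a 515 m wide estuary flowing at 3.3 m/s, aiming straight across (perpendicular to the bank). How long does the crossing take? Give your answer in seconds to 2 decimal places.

95.37 s

The component of the ferry's velocity perpendicular to the bank is 5.4 m/s.
The current is parallel to the bank, so it does not affect the crossing time.
Time = 515 / 5.400 = 95.370 s.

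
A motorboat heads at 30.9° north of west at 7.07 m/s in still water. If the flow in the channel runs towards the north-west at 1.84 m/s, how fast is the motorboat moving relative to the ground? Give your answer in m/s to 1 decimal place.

8.9 m/s

Taking east as x and north as y: velocity relative to the water = (-6.067, 3.631) m/s; the water relative to ground = (-1.301, 1.301) m/s.
Velocity relative to ground = (-6.067, 3.631) + (-1.301, 1.301) = (-7.368, 4.932) m/s.
Speed = |(-7.368, 4.932)| = 8.866 m/s.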